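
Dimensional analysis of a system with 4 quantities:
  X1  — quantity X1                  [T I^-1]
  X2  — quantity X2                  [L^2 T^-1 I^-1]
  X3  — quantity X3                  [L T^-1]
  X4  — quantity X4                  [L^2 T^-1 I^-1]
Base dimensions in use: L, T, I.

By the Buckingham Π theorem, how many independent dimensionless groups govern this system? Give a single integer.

Write exponents as rows L,T,I / cols X1,X2,X3,X4:
  L: [ 0  2  1  2]
  T: [ 1 -1 -1 -1]
  I: [-1 -1  0 -1]
Echelon form has 2 nonzero rows (pivots: X1,X2)
n=4, r=2 ⇒ 2 dimensionless groups

2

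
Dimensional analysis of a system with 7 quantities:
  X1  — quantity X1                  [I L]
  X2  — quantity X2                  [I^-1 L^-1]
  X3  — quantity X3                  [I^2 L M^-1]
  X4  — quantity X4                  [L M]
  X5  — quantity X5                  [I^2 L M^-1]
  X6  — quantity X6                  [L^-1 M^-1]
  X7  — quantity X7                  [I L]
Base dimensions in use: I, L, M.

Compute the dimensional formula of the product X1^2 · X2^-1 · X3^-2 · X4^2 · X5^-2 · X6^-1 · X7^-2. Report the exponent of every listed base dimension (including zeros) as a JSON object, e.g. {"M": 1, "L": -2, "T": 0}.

{"I": -7, "L": 0, "M": 7}

Write exponents as rows I,L,M / cols X1,X2,X3,X4,X5,X6,X7:
  I: [ 1 -1  2  0  2  0  1]
  L: [ 1 -1  1  1  1 -1  1]
  M: [ 0  0 -1  1 -1 -1  0]
  [I]: (2)·1+(-1)·-1+(-2)·2+(2)·0+(-2)·2+(-1)·0+(-2)·1 = -7
  [L]: (2)·1+(-1)·-1+(-2)·1+(2)·1+(-2)·1+(-1)·-1+(-2)·1 = 0
  [M]: (2)·0+(-1)·0+(-2)·-1+(2)·1+(-2)·-1+(-1)·-1+(-2)·0 = 7
⇒ I^-7 M^7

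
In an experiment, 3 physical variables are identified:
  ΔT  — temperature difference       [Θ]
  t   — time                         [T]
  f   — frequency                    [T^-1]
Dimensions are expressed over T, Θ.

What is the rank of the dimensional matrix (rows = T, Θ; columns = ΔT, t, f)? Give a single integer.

Exponent matrix [T,Θ] × [ΔT,t,f]:
  T: [ 0  1 -1]
  Θ: [ 1  0  0]
Row reduction gives pivot columns ΔT,t; rank = 2

2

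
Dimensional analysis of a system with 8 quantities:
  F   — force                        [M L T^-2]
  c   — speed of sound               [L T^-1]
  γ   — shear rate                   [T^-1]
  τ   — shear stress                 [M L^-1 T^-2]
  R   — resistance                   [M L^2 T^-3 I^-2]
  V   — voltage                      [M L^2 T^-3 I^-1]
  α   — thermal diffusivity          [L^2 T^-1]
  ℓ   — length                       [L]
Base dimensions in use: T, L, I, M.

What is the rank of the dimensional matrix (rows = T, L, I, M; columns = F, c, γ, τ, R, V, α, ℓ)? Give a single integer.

Exponent matrix [T,L,I,M] × [F,c,γ,τ,R,V,α,ℓ]:
  T: [-2 -1 -1 -2 -3 -3 -1  0]
  L: [ 1  1  0 -1  2  2  2  1]
  I: [ 0  0  0  0 -2 -1  0  0]
  M: [ 1  0  0  1  1  1  0  0]
Echelon form has 4 nonzero rows (pivots: F,c,γ,R)

4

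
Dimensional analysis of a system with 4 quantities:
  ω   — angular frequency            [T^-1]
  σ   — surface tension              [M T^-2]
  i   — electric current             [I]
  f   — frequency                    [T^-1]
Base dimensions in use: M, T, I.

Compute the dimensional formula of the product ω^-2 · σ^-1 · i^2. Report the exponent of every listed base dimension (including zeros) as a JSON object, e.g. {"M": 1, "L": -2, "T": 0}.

{"M": -1, "T": 4, "I": 2}

Exponent matrix [M,T,I] × [ω,σ,i,f]:
  M: [ 0  1  0  0]
  T: [-1 -2  0 -1]
  I: [ 0  0  1  0]
  [M]: (-2)·0+(-1)·1+(2)·0 = -1
  [T]: (-2)·-1+(-1)·-2+(2)·0 = 4
  [I]: (-2)·0+(-1)·0+(2)·1 = 2
⇒ M^-1 T^4 I^2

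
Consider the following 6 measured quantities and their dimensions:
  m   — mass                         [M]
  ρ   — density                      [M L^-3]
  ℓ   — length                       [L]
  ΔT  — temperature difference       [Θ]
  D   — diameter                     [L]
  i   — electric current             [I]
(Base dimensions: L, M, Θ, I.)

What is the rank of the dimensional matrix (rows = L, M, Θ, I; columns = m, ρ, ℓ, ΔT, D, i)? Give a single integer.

Write exponents as rows L,M,Θ,I / cols m,ρ,ℓ,ΔT,D,i:
  L: [ 0 -3  1  0  1  0]
  M: [ 1  1  0  0  0  0]
  Θ: [ 0  0  0  1  0  0]
  I: [ 0  0  0  0  0  1]
Echelon form has 4 nonzero rows (pivots: m,ρ,ΔT,i)

4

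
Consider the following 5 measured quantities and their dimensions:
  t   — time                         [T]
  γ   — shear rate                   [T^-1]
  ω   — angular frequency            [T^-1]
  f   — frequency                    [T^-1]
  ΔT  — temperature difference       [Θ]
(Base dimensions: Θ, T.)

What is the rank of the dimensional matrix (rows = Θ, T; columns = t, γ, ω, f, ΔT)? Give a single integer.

2

Dimensional matrix (Θ×T by t×γ×ω×f×ΔT):
  Θ: [ 0  0  0  0  1]
  T: [ 1 -1 -1 -1  0]
Echelon form has 2 nonzero rows (pivots: t,ΔT)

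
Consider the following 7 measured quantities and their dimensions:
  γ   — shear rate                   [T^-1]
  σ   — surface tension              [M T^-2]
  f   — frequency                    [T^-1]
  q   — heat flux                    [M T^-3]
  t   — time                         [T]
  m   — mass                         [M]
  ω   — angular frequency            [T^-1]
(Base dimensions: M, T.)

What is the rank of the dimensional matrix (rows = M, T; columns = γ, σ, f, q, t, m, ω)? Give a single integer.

2

Dimensional matrix (M×T by γ×σ×f×q×t×m×ω):
  M: [ 0  1  0  1  0  1  0]
  T: [-1 -2 -1 -3  1  0 -1]
Echelon form has 2 nonzero rows (pivots: γ,σ)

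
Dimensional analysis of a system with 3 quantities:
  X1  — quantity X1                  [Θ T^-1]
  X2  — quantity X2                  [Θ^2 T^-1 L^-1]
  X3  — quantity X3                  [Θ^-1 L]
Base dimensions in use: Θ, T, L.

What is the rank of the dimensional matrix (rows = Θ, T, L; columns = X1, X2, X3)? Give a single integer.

2

Exponent matrix [Θ,T,L] × [X1,X2,X3]:
  Θ: [ 1  2 -1]
  T: [-1 -1  0]
  L: [ 0 -1  1]
Echelon form has 2 nonzero rows (pivots: X1,X2)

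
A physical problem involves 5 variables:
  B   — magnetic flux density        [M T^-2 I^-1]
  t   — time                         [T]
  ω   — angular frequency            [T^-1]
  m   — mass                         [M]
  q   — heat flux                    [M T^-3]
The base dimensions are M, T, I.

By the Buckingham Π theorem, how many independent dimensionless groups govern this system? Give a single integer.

Dimensional matrix (M×T×I by B×t×ω×m×q):
  M: [ 1  0  0  1  1]
  T: [-2  1 -1  0 -3]
  I: [-1  0  0  0  0]
Row reduction gives pivot columns B,t,m; rank = 3
Π count = n − r = 5 − 3 = 2

2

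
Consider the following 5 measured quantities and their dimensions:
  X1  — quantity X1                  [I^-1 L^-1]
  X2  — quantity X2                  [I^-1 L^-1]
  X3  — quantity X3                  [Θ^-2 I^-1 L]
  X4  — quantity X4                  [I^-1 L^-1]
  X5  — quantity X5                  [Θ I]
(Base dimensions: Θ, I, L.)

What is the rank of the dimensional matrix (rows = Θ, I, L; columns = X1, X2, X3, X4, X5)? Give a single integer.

2

Dimensional matrix (Θ×I×L by X1×X2×X3×X4×X5):
  Θ: [ 0  0 -2  0  1]
  I: [-1 -1 -1 -1  1]
  L: [-1 -1  1 -1  0]
Echelon form has 2 nonzero rows (pivots: X1,X3)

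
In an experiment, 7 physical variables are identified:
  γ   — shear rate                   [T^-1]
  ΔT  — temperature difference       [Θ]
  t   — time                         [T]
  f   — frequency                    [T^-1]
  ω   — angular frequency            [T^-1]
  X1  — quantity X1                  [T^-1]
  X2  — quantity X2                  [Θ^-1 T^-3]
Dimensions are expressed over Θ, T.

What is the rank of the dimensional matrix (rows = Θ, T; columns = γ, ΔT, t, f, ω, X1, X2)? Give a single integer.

2

Dimensional matrix (Θ×T by γ×ΔT×t×f×ω×X1×X2):
  Θ: [ 0  1  0  0  0  0 -1]
  T: [-1  0  1 -1 -1 -1 -3]
RREF → pivots at {γ,ΔT} ⇒ r = 2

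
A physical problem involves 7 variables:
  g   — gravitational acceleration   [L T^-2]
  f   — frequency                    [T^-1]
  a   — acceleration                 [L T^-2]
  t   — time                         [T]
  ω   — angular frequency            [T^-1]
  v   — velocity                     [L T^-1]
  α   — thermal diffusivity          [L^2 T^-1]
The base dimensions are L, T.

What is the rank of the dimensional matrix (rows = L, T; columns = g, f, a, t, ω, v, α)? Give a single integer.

2

Exponent matrix [L,T] × [g,f,a,t,ω,v,α]:
  L: [ 1  0  1  0  0  1  2]
  T: [-2 -1 -2  1 -1 -1 -1]
RREF → pivots at {g,f} ⇒ r = 2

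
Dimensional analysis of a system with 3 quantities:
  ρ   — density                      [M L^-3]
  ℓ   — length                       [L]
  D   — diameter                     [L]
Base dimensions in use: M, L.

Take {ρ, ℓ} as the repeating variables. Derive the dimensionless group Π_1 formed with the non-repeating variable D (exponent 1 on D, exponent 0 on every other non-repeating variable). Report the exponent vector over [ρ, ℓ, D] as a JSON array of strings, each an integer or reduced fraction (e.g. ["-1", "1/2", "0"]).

["0", "-1", "1"]

Exponent matrix [M,L] × [ρ,ℓ,D]:
  M: [ 1  0  0]
  L: [-3  1  1]
Echelon form has 2 nonzero rows (pivots: ρ,ℓ)
Pivot set = {ρ,ℓ}, free = {D}
RREF:
  r0: [   1    0    0]
  r1: [   0    1    1]
Fix exponent of D at 1; solve each RREF row for its pivot's exponent:
  r0: exp(ρ) + (0)·1 = 0 ⇒ exp(ρ) = 0
  r1: exp(ℓ) + (1)·1 = 0 ⇒ exp(ℓ) = -1
Π_1 = ℓ^-1 · D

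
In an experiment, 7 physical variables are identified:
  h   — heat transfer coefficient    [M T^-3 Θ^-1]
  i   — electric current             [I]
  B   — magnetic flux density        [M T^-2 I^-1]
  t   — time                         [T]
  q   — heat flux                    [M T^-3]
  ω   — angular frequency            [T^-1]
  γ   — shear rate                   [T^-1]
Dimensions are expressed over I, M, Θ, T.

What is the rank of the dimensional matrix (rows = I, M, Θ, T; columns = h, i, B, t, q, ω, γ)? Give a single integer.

Exponent matrix [I,M,Θ,T] × [h,i,B,t,q,ω,γ]:
  I: [ 0  1 -1  0  0  0  0]
  M: [ 1  0  1  0  1  0  0]
  Θ: [-1  0  0  0  0  0  0]
  T: [-3  0 -2  1 -3 -1 -1]
Row reduction gives pivot columns h,i,B,t; rank = 4

4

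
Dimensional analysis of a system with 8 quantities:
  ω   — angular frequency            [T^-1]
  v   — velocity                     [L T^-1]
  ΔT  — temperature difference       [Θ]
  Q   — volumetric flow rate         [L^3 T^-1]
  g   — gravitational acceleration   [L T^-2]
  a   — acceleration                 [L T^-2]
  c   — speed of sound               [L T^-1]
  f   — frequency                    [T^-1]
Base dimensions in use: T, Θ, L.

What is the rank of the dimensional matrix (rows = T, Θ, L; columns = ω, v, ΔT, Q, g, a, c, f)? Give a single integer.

Dimensional matrix (T×Θ×L by ω×v×ΔT×Q×g×a×c×f):
  T: [-1 -1  0 -1 -2 -2 -1 -1]
  Θ: [ 0  0  1  0  0  0  0  0]
  L: [ 0  1  0  3  1  1  1  0]
Row reduction gives pivot columns ω,v,ΔT; rank = 3

3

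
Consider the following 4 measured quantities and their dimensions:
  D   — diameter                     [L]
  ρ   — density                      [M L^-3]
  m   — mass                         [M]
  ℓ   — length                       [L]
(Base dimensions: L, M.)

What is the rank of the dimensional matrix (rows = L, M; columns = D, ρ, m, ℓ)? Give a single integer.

Exponent matrix [L,M] × [D,ρ,m,ℓ]:
  L: [ 1 -3  0  1]
  M: [ 0  1  1  0]
Row reduction gives pivot columns D,ρ; rank = 2

2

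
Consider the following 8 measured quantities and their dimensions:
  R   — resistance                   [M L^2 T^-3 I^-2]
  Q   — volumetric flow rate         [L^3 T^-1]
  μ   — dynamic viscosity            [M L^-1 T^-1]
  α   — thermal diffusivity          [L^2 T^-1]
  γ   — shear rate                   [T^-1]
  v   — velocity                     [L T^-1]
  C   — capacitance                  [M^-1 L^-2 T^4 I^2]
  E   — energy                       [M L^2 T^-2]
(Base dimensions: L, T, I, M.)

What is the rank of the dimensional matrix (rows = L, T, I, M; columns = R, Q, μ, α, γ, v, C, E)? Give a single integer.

4

Exponent matrix [L,T,I,M] × [R,Q,μ,α,γ,v,C,E]:
  L: [ 2  3 -1  2  0  1 -2  2]
  T: [-3 -1 -1 -1 -1 -1  4 -2]
  I: [-2  0  0  0  0  0  2  0]
  M: [ 1  0  1  0  0  0 -1  1]
RREF → pivots at {R,Q,μ,α} ⇒ r = 4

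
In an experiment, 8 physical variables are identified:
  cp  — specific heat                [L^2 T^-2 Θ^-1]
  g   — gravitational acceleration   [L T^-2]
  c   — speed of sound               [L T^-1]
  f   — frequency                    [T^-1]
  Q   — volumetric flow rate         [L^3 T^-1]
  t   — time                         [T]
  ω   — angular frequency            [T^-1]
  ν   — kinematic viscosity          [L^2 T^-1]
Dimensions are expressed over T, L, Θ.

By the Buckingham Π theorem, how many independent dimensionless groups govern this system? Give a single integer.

Exponent matrix [T,L,Θ] × [cp,g,c,f,Q,t,ω,ν]:
  T: [-2 -2 -1 -1 -1  1 -1 -1]
  L: [ 2  1  1  0  3  0  0  2]
  Θ: [-1  0  0  0  0  0  0  0]
Echelon form has 3 nonzero rows (pivots: cp,g,c)
Π count = n − r = 8 − 3 = 5

5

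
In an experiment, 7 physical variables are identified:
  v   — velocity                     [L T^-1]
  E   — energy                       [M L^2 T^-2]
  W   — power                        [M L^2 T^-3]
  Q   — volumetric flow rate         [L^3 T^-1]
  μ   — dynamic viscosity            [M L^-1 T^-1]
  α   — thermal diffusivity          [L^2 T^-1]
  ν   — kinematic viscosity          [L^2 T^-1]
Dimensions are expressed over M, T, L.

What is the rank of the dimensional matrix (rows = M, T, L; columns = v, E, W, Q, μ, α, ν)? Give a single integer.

3

Write exponents as rows M,T,L / cols v,E,W,Q,μ,α,ν:
  M: [ 0  1  1  0  1  0  0]
  T: [-1 -2 -3 -1 -1 -1 -1]
  L: [ 1  2  2  3 -1  2  2]
RREF → pivots at {v,E,W} ⇒ r = 3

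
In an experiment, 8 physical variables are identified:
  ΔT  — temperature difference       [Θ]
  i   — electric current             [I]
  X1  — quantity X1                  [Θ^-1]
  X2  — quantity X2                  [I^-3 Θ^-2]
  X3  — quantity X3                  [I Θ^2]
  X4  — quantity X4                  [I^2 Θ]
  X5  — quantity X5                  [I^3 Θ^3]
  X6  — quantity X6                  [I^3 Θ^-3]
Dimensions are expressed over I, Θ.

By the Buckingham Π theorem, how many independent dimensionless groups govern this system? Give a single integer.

Dimensional matrix (I×Θ by ΔT×i×X1×X2×X3×X4×X5×X6):
  I: [ 0  1  0 -3  1  2  3  3]
  Θ: [ 1  0 -1 -2  2  1  3 -3]
RREF → pivots at {ΔT,i} ⇒ r = 2
Π count = n − r = 8 − 2 = 6

6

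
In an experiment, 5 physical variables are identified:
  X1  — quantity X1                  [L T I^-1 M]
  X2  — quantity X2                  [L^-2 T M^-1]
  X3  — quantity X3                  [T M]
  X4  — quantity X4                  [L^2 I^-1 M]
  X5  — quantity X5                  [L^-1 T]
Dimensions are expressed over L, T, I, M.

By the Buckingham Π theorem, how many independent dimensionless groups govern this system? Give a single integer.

Dimensional matrix (L×T×I×M by X1×X2×X3×X4×X5):
  L: [ 1 -2  0  2 -1]
  T: [ 1  1  1  0  1]
  I: [-1  0  0 -1  0]
  M: [ 1 -1  1  1  0]
Row reduction gives pivot columns X1,X2,X3; rank = 3
n=5, r=3 ⇒ 2 dimensionless groups

2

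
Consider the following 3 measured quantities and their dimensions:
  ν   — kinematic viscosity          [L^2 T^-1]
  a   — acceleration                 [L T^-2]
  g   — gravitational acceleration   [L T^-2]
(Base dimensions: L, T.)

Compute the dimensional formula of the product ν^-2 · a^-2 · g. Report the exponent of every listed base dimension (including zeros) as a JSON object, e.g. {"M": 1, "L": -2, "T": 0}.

Dimensional matrix (L×T by ν×a×g):
  L: [ 2  1  1]
  T: [-1 -2 -2]
  [L]: (-2)·2+(-2)·1+(1)·1 = -5
  [T]: (-2)·-1+(-2)·-2+(1)·-2 = 4
⇒ L^-5 T^4

{"L": -5, "T": 4}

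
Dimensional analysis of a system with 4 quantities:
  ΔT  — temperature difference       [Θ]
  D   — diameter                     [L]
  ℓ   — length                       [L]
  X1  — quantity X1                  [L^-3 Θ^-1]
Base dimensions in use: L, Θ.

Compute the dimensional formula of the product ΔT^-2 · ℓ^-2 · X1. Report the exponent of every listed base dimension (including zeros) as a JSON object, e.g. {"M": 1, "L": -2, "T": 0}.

{"L": -5, "Θ": -3}

Dimensional matrix (L×Θ by ΔT×D×ℓ×X1):
  L: [ 0  1  1 -3]
  Θ: [ 1  0  0 -1]
  [L]: (-2)·0+(-2)·1+(1)·-3 = -5
  [Θ]: (-2)·1+(-2)·0+(1)·-1 = -3
⇒ L^-5 Θ^-3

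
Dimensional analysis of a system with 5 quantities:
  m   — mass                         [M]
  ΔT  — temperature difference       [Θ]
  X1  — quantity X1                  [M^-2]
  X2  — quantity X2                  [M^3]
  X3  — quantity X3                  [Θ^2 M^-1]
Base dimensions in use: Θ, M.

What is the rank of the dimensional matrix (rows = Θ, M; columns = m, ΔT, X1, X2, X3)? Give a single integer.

2

Exponent matrix [Θ,M] × [m,ΔT,X1,X2,X3]:
  Θ: [ 0  1  0  0  2]
  M: [ 1  0 -2  3 -1]
Echelon form has 2 nonzero rows (pivots: m,ΔT)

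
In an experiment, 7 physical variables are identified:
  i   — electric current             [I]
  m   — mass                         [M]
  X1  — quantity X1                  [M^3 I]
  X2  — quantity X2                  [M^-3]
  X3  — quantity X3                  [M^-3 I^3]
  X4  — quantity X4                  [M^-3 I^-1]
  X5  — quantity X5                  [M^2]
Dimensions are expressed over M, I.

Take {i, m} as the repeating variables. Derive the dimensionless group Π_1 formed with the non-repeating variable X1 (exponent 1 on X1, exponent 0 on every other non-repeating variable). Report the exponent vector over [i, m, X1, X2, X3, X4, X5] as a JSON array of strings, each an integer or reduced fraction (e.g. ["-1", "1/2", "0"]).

Dimensional matrix (M×I by i×m×X1×X2×X3×X4×X5):
  M: [ 0  1  3 -3 -3 -3  2]
  I: [ 1  0  1  0  3 -1  0]
Row reduction gives pivot columns i,m; rank = 2
Pivot set = {i,m}, free = {X1,X2,X3,X4,X5}
RREF:
  r0: [   1    0    1    0    3   -1    0]
  r1: [   0    1    3   -3   -3   -3    2]
Fix exponent of X1 at 1, X2 at 0, X3 at 0, X4 at 0, X5 at 0; solve each RREF row for its pivot's exponent:
  r0: exp(i) + (1)·1 = 0 ⇒ exp(i) = -1
  r1: exp(m) + (3)·1 = 0 ⇒ exp(m) = -3
Π_1 = i^-1 · m^-3 · X1

["-1", "-3", "1", "0", "0", "0", "0"]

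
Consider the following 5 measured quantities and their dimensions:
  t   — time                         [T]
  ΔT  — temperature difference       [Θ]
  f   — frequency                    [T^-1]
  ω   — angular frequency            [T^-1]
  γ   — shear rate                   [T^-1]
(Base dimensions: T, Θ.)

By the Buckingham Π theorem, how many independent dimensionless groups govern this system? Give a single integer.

Dimensional matrix (T×Θ by t×ΔT×f×ω×γ):
  T: [ 1  0 -1 -1 -1]
  Θ: [ 0  1  0  0  0]
Echelon form has 2 nonzero rows (pivots: t,ΔT)
Π count = n − r = 5 − 2 = 3

3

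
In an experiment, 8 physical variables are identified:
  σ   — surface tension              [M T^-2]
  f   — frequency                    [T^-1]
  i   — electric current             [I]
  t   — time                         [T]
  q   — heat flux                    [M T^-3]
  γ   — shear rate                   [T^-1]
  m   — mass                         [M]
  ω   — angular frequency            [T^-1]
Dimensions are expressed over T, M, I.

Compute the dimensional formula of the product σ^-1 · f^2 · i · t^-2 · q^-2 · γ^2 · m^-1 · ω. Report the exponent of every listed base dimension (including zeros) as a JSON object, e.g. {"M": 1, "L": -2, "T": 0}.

Write exponents as rows T,M,I / cols σ,f,i,t,q,γ,m,ω:
  T: [-2 -1  0  1 -3 -1  0 -1]
  M: [ 1  0  0  0  1  0  1  0]
  I: [ 0  0  1  0  0  0  0  0]
  [T]: (-1)·-2+(2)·-1+(1)·0+(-2)·1+(-2)·-3+(2)·-1+(-1)·0+(1)·-1 = 1
  [M]: (-1)·1+(2)·0+(1)·0+(-2)·0+(-2)·1+(2)·0+(-1)·1+(1)·0 = -4
  [I]: (-1)·0+(2)·0+(1)·1+(-2)·0+(-2)·0+(2)·0+(-1)·0+(1)·0 = 1
⇒ T M^-4 I

{"T": 1, "M": -4, "I": 1}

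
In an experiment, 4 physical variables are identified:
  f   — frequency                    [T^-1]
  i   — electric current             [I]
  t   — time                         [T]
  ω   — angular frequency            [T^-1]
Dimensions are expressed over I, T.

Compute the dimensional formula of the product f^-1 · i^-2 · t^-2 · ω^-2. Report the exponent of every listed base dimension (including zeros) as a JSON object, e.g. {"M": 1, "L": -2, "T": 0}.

{"I": -2, "T": 1}

Write exponents as rows I,T / cols f,i,t,ω:
  I: [ 0  1  0  0]
  T: [-1  0  1 -1]
  [I]: (-1)·0+(-2)·1+(-2)·0+(-2)·0 = -2
  [T]: (-1)·-1+(-2)·0+(-2)·1+(-2)·-1 = 1
⇒ I^-2 T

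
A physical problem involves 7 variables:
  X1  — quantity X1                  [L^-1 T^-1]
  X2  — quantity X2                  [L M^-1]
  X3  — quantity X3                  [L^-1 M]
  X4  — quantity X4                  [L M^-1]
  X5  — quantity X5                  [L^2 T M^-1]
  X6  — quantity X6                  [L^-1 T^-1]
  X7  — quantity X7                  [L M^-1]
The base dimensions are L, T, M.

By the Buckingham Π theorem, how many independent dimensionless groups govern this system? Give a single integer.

5

Write exponents as rows L,T,M / cols X1,X2,X3,X4,X5,X6,X7:
  L: [-1  1 -1  1  2 -1  1]
  T: [-1  0  0  0  1 -1  0]
  M: [ 0 -1  1 -1 -1  0 -1]
RREF → pivots at {X1,X2} ⇒ r = 2
7 vars − rank 2 = 5 Π groups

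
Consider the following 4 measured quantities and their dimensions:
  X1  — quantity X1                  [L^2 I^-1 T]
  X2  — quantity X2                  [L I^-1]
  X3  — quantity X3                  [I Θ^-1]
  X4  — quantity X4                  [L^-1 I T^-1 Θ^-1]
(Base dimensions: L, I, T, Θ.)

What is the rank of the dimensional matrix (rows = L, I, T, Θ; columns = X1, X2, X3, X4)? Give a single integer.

Write exponents as rows L,I,T,Θ / cols X1,X2,X3,X4:
  L: [ 2  1  0 -1]
  I: [-1 -1  1  1]
  T: [ 1  0  0 -1]
  Θ: [ 0  0 -1 -1]
Echelon form has 3 nonzero rows (pivots: X1,X2,X3)

3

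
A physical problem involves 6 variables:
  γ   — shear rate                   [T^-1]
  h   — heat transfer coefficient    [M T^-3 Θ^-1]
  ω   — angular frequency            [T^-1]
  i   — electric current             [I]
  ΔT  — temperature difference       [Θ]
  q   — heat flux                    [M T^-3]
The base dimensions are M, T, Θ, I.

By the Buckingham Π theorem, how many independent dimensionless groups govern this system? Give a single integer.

Exponent matrix [M,T,Θ,I] × [γ,h,ω,i,ΔT,q]:
  M: [ 0  1  0  0  0  1]
  T: [-1 -3 -1  0  0 -3]
  Θ: [ 0 -1  0  0  1  0]
  I: [ 0  0  0  1  0  0]
Echelon form has 4 nonzero rows (pivots: γ,h,i,ΔT)
Π count = n − r = 6 − 4 = 2

2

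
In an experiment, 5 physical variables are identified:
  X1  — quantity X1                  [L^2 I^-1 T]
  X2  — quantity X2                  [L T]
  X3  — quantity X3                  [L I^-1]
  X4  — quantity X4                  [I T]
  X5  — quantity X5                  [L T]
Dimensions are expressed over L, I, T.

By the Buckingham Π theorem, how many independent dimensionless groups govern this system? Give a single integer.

3

Write exponents as rows L,I,T / cols X1,X2,X3,X4,X5:
  L: [ 2  1  1  0  1]
  I: [-1  0 -1  1  0]
  T: [ 1  1  0  1  1]
RREF → pivots at {X1,X2} ⇒ r = 2
n=5, r=2 ⇒ 3 dimensionless groups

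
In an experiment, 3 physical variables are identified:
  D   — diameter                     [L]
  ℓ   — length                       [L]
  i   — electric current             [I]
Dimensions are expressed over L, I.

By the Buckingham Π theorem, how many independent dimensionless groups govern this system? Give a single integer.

Write exponents as rows L,I / cols D,ℓ,i:
  L: [ 1  1  0]
  I: [ 0  0  1]
Row reduction gives pivot columns D,i; rank = 2
Π count = n − r = 3 − 2 = 1

1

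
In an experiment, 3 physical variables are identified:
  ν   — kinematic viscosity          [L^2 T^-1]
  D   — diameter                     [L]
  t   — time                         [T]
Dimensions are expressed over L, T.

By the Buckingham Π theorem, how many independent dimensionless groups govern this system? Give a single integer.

Dimensional matrix (L×T by ν×D×t):
  L: [ 2  1  0]
  T: [-1  0  1]
RREF → pivots at {ν,D} ⇒ r = 2
3 vars − rank 2 = 1 Π group

1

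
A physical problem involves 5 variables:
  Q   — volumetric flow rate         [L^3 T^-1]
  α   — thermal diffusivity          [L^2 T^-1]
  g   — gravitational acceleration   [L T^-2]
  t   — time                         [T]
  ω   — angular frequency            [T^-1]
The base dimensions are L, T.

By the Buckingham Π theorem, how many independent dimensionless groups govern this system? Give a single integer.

3

Dimensional matrix (L×T by Q×α×g×t×ω):
  L: [ 3  2  1  0  0]
  T: [-1 -1 -2  1 -1]
RREF → pivots at {Q,α} ⇒ r = 2
5 vars − rank 2 = 3 Π groups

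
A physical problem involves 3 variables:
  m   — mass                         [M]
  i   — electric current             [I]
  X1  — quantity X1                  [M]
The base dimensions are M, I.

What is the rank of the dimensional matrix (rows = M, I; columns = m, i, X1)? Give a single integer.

2

Write exponents as rows M,I / cols m,i,X1:
  M: [ 1  0  1]
  I: [ 0  1  0]
Row reduction gives pivot columns m,i; rank = 2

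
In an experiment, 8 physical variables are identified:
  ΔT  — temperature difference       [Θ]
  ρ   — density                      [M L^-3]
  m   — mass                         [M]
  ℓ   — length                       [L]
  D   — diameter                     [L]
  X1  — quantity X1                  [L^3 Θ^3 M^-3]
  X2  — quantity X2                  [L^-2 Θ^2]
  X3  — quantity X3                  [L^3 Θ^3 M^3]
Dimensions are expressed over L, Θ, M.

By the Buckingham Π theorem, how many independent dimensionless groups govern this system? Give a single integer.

Write exponents as rows L,Θ,M / cols ΔT,ρ,m,ℓ,D,X1,X2,X3:
  L: [ 0 -3  0  1  1  3 -2  3]
  Θ: [ 1  0  0  0  0  3  2  3]
  M: [ 0  1  1  0  0 -3  0  3]
Row reduction gives pivot columns ΔT,ρ,m; rank = 3
n=8, r=3 ⇒ 5 dimensionless groups

5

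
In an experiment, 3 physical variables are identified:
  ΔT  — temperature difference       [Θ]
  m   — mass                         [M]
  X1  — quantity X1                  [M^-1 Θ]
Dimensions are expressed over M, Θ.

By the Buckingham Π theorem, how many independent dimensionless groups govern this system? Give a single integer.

1

Exponent matrix [M,Θ] × [ΔT,m,X1]:
  M: [ 0  1 -1]
  Θ: [ 1  0  1]
RREF → pivots at {ΔT,m} ⇒ r = 2
3 vars − rank 2 = 1 Π group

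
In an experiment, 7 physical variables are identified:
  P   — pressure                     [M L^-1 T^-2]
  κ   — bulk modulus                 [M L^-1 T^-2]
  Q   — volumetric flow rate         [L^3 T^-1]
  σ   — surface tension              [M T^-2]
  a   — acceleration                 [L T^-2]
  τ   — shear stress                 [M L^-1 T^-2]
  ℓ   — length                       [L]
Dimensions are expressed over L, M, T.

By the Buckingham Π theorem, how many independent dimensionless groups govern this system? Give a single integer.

Exponent matrix [L,M,T] × [P,κ,Q,σ,a,τ,ℓ]:
  L: [-1 -1  3  0  1 -1  1]
  M: [ 1  1  0  1  0  1  0]
  T: [-2 -2 -1 -2 -2 -2  0]
RREF → pivots at {P,Q,σ} ⇒ r = 3
n=7, r=3 ⇒ 4 dimensionless groups

4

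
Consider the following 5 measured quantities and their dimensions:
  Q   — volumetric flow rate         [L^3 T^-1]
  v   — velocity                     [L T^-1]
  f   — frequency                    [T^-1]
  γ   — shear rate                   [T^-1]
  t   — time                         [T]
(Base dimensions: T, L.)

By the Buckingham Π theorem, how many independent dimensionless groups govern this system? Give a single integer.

Dimensional matrix (T×L by Q×v×f×γ×t):
  T: [-1 -1 -1 -1  1]
  L: [ 3  1  0  0  0]
Row reduction gives pivot columns Q,v; rank = 2
n=5, r=2 ⇒ 3 dimensionless groups

3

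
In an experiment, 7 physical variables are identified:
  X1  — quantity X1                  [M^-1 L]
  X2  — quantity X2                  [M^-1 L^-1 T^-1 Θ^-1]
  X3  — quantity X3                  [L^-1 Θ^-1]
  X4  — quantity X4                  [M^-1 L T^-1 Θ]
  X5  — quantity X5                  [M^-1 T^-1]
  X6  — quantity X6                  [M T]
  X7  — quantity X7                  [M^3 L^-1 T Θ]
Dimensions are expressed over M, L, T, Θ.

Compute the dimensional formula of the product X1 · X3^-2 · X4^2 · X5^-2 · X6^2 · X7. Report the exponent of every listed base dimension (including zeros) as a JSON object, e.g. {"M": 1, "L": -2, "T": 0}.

Exponent matrix [M,L,T,Θ] × [X1,X2,X3,X4,X5,X6,X7]:
  M: [-1 -1  0 -1 -1  1  3]
  L: [ 1 -1 -1  1  0  0 -1]
  T: [ 0 -1  0 -1 -1  1  1]
  Θ: [ 0 -1 -1  1  0  0  1]
  [M]: (1)·-1+(-2)·0+(2)·-1+(-2)·-1+(2)·1+(1)·3 = 4
  [L]: (1)·1+(-2)·-1+(2)·1+(-2)·0+(2)·0+(1)·-1 = 4
  [T]: (1)·0+(-2)·0+(2)·-1+(-2)·-1+(2)·1+(1)·1 = 3
  [Θ]: (1)·0+(-2)·-1+(2)·1+(-2)·0+(2)·0+(1)·1 = 5
⇒ M^4 L^4 T^3 Θ^5

{"M": 4, "L": 4, "T": 3, "Θ": 5}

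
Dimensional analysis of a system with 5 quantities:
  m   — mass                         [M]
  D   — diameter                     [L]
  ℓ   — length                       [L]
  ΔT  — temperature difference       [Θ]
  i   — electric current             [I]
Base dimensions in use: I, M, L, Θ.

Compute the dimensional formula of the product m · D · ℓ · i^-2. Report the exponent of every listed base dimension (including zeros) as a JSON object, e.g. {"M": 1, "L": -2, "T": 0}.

Write exponents as rows I,M,L,Θ / cols m,D,ℓ,ΔT,i:
  I: [ 0  0  0  0  1]
  M: [ 1  0  0  0  0]
  L: [ 0  1  1  0  0]
  Θ: [ 0  0  0  1  0]
  [I]: (1)·0+(1)·0+(1)·0+(-2)·1 = -2
  [M]: (1)·1+(1)·0+(1)·0+(-2)·0 = 1
  [L]: (1)·0+(1)·1+(1)·1+(-2)·0 = 2
  [Θ]: (1)·0+(1)·0+(1)·0+(-2)·0 = 0
⇒ I^-2 M L^2

{"I": -2, "M": 1, "L": 2, "Θ": 0}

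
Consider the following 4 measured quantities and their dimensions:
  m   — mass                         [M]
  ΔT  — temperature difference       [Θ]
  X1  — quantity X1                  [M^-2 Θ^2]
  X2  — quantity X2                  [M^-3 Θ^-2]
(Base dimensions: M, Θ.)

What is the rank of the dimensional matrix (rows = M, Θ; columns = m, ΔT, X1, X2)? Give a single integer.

Write exponents as rows M,Θ / cols m,ΔT,X1,X2:
  M: [ 1  0 -2 -3]
  Θ: [ 0  1  2 -2]
RREF → pivots at {m,ΔT} ⇒ r = 2

2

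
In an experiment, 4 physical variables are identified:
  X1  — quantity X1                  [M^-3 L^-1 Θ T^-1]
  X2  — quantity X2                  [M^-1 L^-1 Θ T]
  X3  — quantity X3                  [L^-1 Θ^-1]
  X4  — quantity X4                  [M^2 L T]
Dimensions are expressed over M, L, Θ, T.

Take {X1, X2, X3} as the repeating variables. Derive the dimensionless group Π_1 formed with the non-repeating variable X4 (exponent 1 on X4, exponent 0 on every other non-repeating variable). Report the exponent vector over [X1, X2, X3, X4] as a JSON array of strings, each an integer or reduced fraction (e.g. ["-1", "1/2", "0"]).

["3/4", "-1/4", "1/2", "1"]

Write exponents as rows M,L,Θ,T / cols X1,X2,X3,X4:
  M: [-3 -1  0  2]
  L: [-1 -1 -1  1]
  Θ: [ 1  1 -1  0]
  T: [-1  1  0  1]
RREF → pivots at {X1,X2,X3} ⇒ r = 3
Pivot set = {X1,X2,X3}, free = {X4}
RREF:
  r0: [   1    0    0 -3/4]
  r1: [   0    1    0  1/4]
  r2: [   0    0    1 -1/2]
  r3: [   0    0    0    0]
Fix exponent of X4 at 1; solve each RREF row for its pivot's exponent:
  r0: exp(X1) + (-3/4)·1 = 0 ⇒ exp(X1) = 3/4
  r1: exp(X2) + (1/4)·1 = 0 ⇒ exp(X2) = -1/4
  r2: exp(X3) + (-1/2)·1 = 0 ⇒ exp(X3) = 1/2
Π_1 = X1^(3/4) · X2^(-1/4) · X3^(1/2) · X4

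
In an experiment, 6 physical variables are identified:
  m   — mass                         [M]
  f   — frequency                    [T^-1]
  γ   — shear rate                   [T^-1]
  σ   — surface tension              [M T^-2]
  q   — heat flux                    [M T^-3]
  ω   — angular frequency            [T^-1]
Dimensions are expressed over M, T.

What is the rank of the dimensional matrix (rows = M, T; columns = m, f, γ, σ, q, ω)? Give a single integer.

2

Dimensional matrix (M×T by m×f×γ×σ×q×ω):
  M: [ 1  0  0  1  1  0]
  T: [ 0 -1 -1 -2 -3 -1]
Echelon form has 2 nonzero rows (pivots: m,f)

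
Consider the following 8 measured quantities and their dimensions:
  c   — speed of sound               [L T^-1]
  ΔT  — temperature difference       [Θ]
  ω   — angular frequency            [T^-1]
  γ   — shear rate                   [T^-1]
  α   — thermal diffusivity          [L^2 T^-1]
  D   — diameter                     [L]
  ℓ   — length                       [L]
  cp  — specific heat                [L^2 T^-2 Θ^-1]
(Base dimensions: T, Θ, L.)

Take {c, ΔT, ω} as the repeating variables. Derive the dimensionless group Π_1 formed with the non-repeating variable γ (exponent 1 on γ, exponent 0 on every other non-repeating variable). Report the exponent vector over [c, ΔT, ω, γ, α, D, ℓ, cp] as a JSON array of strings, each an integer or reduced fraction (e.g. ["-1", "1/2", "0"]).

["0", "0", "-1", "1", "0", "0", "0", "0"]

Write exponents as rows T,Θ,L / cols c,ΔT,ω,γ,α,D,ℓ,cp:
  T: [-1  0 -1 -1 -1  0  0 -2]
  Θ: [ 0  1  0  0  0  0  0 -1]
  L: [ 1  0  0  0  2  1  1  2]
Echelon form has 3 nonzero rows (pivots: c,ΔT,ω)
Pivot set = {c,ΔT,ω}, free = {γ,α,D,ℓ,cp}
RREF:
  r0: [   1    0    0    0    2    1    1    2]
  r1: [   0    1    0    0    0    0    0   -1]
  r2: [   0    0    1    1   -1   -1   -1    0]
Fix exponent of γ at 1, α at 0, D at 0, ℓ at 0, cp at 0; solve each RREF row for its pivot's exponent:
  r0: exp(c) + (0)·1 = 0 ⇒ exp(c) = 0
  r1: exp(ΔT) + (0)·1 = 0 ⇒ exp(ΔT) = 0
  r2: exp(ω) + (1)·1 = 0 ⇒ exp(ω) = -1
Π_1 = ω^-1 · γ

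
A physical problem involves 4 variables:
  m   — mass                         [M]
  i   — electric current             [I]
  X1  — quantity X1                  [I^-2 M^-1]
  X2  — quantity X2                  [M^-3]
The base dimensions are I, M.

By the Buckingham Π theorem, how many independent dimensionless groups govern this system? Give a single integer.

Dimensional matrix (I×M by m×i×X1×X2):
  I: [ 0  1 -2  0]
  M: [ 1  0 -1 -3]
Row reduction gives pivot columns m,i; rank = 2
n=4, r=2 ⇒ 2 dimensionless groups

2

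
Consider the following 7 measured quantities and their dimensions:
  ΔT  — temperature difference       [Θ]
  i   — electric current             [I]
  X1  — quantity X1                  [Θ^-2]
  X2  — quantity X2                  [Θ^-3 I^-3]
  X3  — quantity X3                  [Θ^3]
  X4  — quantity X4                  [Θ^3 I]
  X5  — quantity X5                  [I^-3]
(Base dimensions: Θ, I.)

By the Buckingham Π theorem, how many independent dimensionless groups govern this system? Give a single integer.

Dimensional matrix (Θ×I by ΔT×i×X1×X2×X3×X4×X5):
  Θ: [ 1  0 -2 -3  3  3  0]
  I: [ 0  1  0 -3  0  1 -3]
RREF → pivots at {ΔT,i} ⇒ r = 2
Π count = n − r = 7 − 2 = 5

5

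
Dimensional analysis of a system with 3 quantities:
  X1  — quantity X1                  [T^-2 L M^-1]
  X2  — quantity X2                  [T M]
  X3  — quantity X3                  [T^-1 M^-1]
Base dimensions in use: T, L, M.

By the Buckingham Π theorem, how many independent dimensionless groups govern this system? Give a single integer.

Dimensional matrix (T×L×M by X1×X2×X3):
  T: [-2  1 -1]
  L: [ 1  0  0]
  M: [-1  1 -1]
Echelon form has 2 nonzero rows (pivots: X1,X2)
n=3, r=2 ⇒ 1 dimensionless group

1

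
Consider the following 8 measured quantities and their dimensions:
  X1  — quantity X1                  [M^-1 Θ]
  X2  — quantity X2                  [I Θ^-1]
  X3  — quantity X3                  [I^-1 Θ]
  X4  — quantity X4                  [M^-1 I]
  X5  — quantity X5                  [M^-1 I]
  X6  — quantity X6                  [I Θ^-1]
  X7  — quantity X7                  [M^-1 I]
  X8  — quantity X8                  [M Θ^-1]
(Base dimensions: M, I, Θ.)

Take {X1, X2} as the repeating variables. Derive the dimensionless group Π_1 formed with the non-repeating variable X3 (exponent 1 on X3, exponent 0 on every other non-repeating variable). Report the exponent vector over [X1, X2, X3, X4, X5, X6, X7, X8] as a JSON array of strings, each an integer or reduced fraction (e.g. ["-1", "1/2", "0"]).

["0", "1", "1", "0", "0", "0", "0", "0"]

Dimensional matrix (M×I×Θ by X1×X2×X3×X4×X5×X6×X7×X8):
  M: [-1  0  0 -1 -1  0 -1  1]
  I: [ 0  1 -1  1  1  1  1  0]
  Θ: [ 1 -1  1  0  0 -1  0 -1]
Row reduction gives pivot columns X1,X2; rank = 2
Repeat: X1,X2; free: X3,X4,X5,X6,X7,X8
RREF:
  r0: [   1    0    0    1    1    0    1   -1]
  r1: [   0    1   -1    1    1    1    1    0]
  r2: [   0    0    0    0    0    0    0    0]
Fix exponent of X3 at 1, X4 at 0, X5 at 0, X6 at 0, X7 at 0, X8 at 0; solve each RREF row for its pivot's exponent:
  r0: exp(X1) + (0)·1 = 0 ⇒ exp(X1) = 0
  r1: exp(X2) + (-1)·1 = 0 ⇒ exp(X2) = 1
Π_1 = X2 · X3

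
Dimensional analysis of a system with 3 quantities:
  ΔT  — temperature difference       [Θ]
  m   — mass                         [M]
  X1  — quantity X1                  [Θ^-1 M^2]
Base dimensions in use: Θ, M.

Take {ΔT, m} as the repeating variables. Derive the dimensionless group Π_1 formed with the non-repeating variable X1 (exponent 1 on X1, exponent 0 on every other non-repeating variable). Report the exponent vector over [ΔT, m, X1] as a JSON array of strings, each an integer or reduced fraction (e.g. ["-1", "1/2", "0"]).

Exponent matrix [Θ,M] × [ΔT,m,X1]:
  Θ: [ 1  0 -1]
  M: [ 0  1  2]
RREF → pivots at {ΔT,m} ⇒ r = 2
Repeat: ΔT,m; free: X1
RREF:
  r0: [   1    0   -1]
  r1: [   0    1    2]
Fix exponent of X1 at 1; solve each RREF row for its pivot's exponent:
  r0: exp(ΔT) + (-1)·1 = 0 ⇒ exp(ΔT) = 1
  r1: exp(m) + (2)·1 = 0 ⇒ exp(m) = -2
Π_1 = ΔT · m^-2 · X1

["1", "-2", "1"]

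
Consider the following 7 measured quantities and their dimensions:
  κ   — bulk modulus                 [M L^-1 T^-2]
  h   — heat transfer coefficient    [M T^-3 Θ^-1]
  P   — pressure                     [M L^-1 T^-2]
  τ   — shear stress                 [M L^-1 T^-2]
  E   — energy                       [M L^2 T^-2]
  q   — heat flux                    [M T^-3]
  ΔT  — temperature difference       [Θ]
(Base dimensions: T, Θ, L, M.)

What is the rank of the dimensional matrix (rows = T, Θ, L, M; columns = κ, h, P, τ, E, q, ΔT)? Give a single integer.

Exponent matrix [T,Θ,L,M] × [κ,h,P,τ,E,q,ΔT]:
  T: [-2 -3 -2 -2 -2 -3  0]
  Θ: [ 0 -1  0  0  0  0  1]
  L: [-1  0 -1 -1  2  0  0]
  M: [ 1  1  1  1  1  1  0]
RREF → pivots at {κ,h,E,q} ⇒ r = 4

4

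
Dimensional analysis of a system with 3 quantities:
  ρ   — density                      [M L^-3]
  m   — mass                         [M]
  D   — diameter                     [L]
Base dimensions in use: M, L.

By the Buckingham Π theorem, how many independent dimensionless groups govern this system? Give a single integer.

Exponent matrix [M,L] × [ρ,m,D]:
  M: [ 1  1  0]
  L: [-3  0  1]
RREF → pivots at {ρ,m} ⇒ r = 2
n=3, r=2 ⇒ 1 dimensionless group

1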